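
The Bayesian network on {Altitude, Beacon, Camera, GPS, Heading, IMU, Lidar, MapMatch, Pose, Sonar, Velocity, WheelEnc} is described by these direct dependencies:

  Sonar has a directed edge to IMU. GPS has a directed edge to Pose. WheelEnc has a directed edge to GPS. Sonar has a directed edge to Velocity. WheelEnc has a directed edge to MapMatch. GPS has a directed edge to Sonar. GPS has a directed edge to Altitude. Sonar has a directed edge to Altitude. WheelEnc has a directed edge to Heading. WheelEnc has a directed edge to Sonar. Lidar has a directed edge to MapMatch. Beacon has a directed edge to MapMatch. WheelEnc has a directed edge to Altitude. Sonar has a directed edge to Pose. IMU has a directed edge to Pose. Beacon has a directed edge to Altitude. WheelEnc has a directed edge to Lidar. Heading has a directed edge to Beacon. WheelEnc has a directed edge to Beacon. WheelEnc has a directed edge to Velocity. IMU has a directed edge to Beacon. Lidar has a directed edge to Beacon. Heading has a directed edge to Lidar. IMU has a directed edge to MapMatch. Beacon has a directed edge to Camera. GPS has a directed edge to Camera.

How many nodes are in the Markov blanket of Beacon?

9

Beacon has children Altitude, Camera, MapMatch.
Parents of Beacon: Heading, IMU, Lidar, WheelEnc.
Other parents of Beacon's children:
  Altitude's other parents are GPS, Sonar, WheelEnc.
  MapMatch also has parents IMU, Lidar, WheelEnc.
  Camera also has parent GPS.
MB(Beacon) = {Altitude, Camera, GPS, Heading, IMU, Lidar, MapMatch, Sonar, WheelEnc}, which has 9 nodes.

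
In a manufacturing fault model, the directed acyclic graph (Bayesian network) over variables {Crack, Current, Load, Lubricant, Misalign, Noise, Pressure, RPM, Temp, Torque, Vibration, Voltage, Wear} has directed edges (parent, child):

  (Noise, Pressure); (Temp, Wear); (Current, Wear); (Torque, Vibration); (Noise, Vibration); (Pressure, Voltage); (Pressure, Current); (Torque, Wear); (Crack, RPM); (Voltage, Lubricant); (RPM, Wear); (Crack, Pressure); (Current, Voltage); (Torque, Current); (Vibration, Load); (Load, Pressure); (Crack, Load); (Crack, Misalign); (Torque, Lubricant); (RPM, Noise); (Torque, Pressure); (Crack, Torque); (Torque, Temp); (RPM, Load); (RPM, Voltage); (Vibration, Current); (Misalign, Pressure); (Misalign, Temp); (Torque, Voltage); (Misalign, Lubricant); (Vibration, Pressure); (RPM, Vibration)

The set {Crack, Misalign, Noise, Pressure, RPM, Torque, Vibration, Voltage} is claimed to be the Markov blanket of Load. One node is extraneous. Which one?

A node's Markov blanket = Pa ∪ Ch ∪ (parents of Ch other than the node itself).
Load has child Pressure.
Pa(Load) = {Crack, RPM, Vibration}.
Other parents of Load's children:
  parents(Pressure) \ {Load} = {Crack, Misalign, Noise, Torque, Vibration}.
MB(Load) = {Crack, Misalign, Noise, Pressure, RPM, Torque, Vibration}.
Voltage is neither a parent, child, nor co-parent of Load, so it does not belong.

Voltage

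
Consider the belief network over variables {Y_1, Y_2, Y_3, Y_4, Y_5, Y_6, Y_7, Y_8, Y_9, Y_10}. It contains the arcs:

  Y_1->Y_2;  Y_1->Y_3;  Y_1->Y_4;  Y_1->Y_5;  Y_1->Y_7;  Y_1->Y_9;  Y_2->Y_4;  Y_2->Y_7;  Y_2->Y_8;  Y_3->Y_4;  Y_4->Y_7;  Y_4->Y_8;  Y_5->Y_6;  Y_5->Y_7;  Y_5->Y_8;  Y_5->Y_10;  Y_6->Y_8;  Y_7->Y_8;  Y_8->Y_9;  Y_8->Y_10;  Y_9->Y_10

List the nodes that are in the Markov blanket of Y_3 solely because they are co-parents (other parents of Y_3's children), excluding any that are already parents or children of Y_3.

{Y_2}

Children of Y_3: Y_4.
  Y_4: Y_1, Y_2
Excluding nodes already adjacent to Y_3 (Y_1, Y_4), the co-parent-only contribution is {Y_2}.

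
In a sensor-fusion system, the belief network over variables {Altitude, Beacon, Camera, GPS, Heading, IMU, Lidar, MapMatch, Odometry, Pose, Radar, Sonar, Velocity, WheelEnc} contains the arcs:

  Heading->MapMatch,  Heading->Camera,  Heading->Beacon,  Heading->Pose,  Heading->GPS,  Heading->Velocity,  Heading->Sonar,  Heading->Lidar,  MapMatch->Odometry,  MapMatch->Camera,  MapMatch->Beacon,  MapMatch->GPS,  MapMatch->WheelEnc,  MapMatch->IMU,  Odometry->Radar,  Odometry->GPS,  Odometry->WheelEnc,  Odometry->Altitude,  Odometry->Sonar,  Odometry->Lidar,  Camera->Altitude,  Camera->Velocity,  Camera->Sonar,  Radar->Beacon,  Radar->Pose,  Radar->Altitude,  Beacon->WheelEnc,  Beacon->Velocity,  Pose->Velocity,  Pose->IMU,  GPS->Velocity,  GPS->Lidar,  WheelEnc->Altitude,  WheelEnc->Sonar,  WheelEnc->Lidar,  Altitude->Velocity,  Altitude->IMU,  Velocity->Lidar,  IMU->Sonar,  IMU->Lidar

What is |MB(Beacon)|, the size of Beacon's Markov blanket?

The Markov blanket of a node is its parents, its children, and the other parents of its children.
Ch(Beacon) = {Velocity, WheelEnc}.
Beacon has parents Heading, MapMatch, Radar.
Other parents of Beacon's children:
  WheelEnc's other parents are MapMatch, Odometry.
  parents(Velocity) \ {Beacon} = {Altitude, Camera, GPS, Heading, Pose}.
MB(Beacon) = {Altitude, Camera, GPS, Heading, MapMatch, Odometry, Pose, Radar, Velocity, WheelEnc}, which has 10 nodes.

10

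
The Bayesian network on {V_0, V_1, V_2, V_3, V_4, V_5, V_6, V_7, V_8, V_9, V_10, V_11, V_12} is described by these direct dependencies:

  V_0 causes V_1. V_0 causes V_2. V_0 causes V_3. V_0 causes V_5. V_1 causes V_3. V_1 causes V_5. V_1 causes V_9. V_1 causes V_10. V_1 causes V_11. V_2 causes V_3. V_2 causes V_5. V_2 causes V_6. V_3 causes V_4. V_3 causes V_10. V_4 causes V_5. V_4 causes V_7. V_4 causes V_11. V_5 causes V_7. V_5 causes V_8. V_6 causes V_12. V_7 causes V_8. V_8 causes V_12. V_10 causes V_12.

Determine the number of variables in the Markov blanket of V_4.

7

The Markov blanket of a node is its parents, its children, and the other parents of its children.
Pa(V_4) = {V_3}.
V_4's children: V_5, V_7, V_11.
For each child, the remaining parents (spouses of V_4):
  parents(V_5) \ {V_4} = {V_0, V_1, V_2}.
  V_7 also has parent V_5.
  V_11 also has parent V_1.
MB(V_4) = {V_0, V_1, V_2, V_3, V_5, V_7, V_11}, which has 7 nodes.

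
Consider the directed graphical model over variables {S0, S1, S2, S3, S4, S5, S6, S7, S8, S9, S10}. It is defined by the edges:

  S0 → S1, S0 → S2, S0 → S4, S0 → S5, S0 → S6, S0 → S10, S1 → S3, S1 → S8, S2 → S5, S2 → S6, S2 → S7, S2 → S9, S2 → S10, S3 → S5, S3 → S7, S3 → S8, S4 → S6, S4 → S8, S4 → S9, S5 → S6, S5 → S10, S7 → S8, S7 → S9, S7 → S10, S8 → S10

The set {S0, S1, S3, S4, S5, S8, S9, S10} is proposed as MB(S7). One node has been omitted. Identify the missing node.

The Markov blanket of a node is its parents, its children, and the other parents of its children.
Parents of S7: S2, S3.
Ch(S7) = {S8, S9, S10}.
For each child, the remaining parents (spouses of S7):
  S8: S1, S3, S4
  S9: S2, S4
  S10: S0, S2, S5, S8
MB(S7) = {S0, S1, S2, S3, S4, S5, S8, S9, S10}.
Comparing with the claimed set, S2 is missing.

S2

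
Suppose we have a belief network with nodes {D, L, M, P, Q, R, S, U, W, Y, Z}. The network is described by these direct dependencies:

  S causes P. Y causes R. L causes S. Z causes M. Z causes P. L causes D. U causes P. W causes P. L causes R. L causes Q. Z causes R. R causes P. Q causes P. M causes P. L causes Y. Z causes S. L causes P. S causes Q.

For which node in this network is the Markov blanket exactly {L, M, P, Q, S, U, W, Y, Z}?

The target node must have every member of {L, M, P, Q, S, U, W, Y, Z} as a parent, child, or co-parent, and no others.
Parents of R: L, Y, Z; children: P; co-parents: L, M, Q, S, U, W, Z.
These exactly cover the given set, so the node is R.

R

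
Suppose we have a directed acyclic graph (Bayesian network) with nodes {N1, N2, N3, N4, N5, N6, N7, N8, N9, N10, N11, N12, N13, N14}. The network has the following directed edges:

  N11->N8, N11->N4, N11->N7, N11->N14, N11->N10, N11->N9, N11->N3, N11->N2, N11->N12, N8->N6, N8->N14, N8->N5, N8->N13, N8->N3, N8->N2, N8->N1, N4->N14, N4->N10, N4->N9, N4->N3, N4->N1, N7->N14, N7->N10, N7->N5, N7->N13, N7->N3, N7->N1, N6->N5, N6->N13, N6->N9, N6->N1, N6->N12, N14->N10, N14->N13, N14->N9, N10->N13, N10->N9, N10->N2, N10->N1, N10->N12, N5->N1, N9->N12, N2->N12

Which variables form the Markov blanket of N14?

Parents of N14: N4, N7, N8, N11.
Children of N14: N9, N10, N13.
For each child, the remaining parents (spouses of N14):
  N10: N4, N7, N11
  N13: N6, N7, N8, N10
  N9: N4, N6, N10, N11
So the Markov blanket of N14 is {N4, N6, N7, N8, N9, N10, N11, N13}.

{N4, N6, N7, N8, N9, N10, N11, N13}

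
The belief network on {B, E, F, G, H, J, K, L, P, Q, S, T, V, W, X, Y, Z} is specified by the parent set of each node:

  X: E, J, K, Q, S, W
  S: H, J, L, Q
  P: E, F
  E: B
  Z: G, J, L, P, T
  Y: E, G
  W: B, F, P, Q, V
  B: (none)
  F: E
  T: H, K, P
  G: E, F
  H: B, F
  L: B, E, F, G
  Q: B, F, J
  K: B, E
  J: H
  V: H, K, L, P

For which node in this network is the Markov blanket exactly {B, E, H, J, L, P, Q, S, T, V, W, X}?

The target node must have every member of {B, E, H, J, L, P, Q, S, T, V, W, X} as a parent, child, or co-parent, and no others.
Parents of K: B, E; children: T, V, X; co-parents: E, H, J, L, P, Q, S, W.
These exactly cover the given set, so the node is K.

K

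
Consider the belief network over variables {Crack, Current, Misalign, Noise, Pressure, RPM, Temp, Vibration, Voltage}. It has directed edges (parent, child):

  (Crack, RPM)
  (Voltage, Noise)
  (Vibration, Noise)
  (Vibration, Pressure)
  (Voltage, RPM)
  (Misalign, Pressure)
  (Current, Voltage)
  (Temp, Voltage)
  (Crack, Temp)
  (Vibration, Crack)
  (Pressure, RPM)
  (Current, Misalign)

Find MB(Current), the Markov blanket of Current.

Pa(Current) = {}.
Current has children Misalign, Voltage.
Parents of each child, excluding Current:
  Voltage's other parent is Temp.
  Misalign has no other parent.
MB(Current) = {Misalign, Temp, Voltage}.

{Misalign, Temp, Voltage}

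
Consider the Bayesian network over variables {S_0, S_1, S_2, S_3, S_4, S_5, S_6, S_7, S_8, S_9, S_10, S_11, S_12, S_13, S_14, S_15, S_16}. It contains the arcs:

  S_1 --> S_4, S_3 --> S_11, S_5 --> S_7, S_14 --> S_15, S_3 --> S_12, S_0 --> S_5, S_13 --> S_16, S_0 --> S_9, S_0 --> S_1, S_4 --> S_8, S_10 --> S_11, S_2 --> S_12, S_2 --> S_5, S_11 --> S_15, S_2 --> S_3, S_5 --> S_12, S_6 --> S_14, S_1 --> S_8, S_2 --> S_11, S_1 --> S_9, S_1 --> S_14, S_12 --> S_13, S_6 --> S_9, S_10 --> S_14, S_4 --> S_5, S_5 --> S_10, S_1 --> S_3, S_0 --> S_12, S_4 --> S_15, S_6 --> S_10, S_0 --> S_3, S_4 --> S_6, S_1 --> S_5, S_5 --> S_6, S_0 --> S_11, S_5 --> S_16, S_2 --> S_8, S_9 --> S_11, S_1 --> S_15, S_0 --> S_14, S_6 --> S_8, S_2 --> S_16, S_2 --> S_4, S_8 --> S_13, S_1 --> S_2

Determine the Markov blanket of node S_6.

A node's Markov blanket = Pa ∪ Ch ∪ (parents of Ch other than the node itself).
S_6's parents: S_4, S_5.
Children of S_6: S_8, S_9, S_10, S_14.
Other parents of S_6's children:
  S_8's other parents are S_1, S_2, S_4.
  S_9 also has parents S_0, S_1.
  S_10 also has parent S_5.
  S_14's other parents are S_0, S_1, S_10.
So the Markov blanket of S_6 is {S_0, S_1, S_2, S_4, S_5, S_8, S_9, S_10, S_14}.

{S_0, S_1, S_2, S_4, S_5, S_8, S_9, S_10, S_14}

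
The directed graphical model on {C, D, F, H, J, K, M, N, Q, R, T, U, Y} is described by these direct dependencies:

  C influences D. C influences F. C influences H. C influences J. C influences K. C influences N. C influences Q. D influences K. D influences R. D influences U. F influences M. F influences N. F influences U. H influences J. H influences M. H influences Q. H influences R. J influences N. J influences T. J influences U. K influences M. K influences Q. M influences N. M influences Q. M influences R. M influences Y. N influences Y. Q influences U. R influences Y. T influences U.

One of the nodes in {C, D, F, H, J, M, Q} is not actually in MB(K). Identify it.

Ch(K) = {M, Q}.
K's parents: C, D.
Parents of each child, excluding K:
  M's other parents are F, H.
  Q's other parents are C, H, M.
MB(K) = {C, D, F, H, M, Q}.
J is neither a parent, child, nor co-parent of K, so it does not belong.

J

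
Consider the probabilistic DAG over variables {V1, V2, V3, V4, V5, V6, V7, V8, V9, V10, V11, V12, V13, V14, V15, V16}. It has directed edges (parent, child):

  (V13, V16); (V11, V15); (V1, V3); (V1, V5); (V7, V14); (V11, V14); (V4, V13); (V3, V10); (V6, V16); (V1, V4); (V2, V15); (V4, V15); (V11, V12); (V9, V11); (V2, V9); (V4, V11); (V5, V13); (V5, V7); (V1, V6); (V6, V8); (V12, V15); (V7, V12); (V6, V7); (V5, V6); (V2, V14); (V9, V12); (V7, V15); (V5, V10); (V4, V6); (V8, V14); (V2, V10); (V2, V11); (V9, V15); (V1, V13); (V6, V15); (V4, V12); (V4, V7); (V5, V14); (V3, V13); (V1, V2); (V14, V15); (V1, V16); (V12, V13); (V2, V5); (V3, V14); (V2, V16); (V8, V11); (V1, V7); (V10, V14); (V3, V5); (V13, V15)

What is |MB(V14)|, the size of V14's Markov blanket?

13

A node's Markov blanket = Pa ∪ Ch ∪ (parents of Ch other than the node itself).
V14 has parents V2, V3, V5, V7, V8, V10, V11.
Children of V14: V15.
Other parents of V14's children:
  parents(V15) \ {V14} = {V2, V4, V6, V7, V9, V11, V12, V13}.
MB(V14) = {V2, V3, V4, V5, V6, V7, V8, V9, V10, V11, V12, V13, V15}, which has 13 nodes.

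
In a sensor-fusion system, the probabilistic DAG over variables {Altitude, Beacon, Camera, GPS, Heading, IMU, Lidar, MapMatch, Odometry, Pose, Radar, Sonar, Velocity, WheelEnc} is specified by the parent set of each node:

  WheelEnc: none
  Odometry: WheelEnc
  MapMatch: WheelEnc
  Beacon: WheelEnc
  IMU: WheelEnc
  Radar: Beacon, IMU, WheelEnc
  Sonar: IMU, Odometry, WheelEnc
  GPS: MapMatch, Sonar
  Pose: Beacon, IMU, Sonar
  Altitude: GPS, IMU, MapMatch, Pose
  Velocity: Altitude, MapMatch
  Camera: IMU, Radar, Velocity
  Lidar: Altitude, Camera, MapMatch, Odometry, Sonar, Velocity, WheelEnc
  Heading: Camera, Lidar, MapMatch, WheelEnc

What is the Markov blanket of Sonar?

Ch(Sonar) = {GPS, Lidar, Pose}.
Sonar's parents: IMU, Odometry, WheelEnc.
For each child, the remaining parents (spouses of Sonar):
  GPS: MapMatch
  Pose: Beacon, IMU
  Lidar: Altitude, Camera, MapMatch, Odometry, Velocity, WheelEnc
MB(Sonar) = {Altitude, Beacon, Camera, GPS, IMU, Lidar, MapMatch, Odometry, Pose, Velocity, WheelEnc}.

{Altitude, Beacon, Camera, GPS, IMU, Lidar, MapMatch, Odometry, Pose, Velocity, WheelEnc}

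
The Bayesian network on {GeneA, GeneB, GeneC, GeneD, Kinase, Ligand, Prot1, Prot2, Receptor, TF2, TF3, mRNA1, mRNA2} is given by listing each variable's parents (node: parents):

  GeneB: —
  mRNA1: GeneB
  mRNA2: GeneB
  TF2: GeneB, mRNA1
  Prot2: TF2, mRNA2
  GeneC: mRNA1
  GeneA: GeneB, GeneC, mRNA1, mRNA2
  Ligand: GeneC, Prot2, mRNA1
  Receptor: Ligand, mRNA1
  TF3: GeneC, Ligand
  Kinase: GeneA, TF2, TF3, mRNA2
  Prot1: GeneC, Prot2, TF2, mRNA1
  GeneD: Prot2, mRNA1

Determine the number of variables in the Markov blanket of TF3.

Parents of TF3: GeneC, Ligand.
Children of TF3: Kinase.
Other parents of TF3's children:
  Kinase: GeneA, TF2, mRNA2
MB(TF3) = {GeneA, GeneC, Kinase, Ligand, TF2, mRNA2}, which has 6 nodes.

6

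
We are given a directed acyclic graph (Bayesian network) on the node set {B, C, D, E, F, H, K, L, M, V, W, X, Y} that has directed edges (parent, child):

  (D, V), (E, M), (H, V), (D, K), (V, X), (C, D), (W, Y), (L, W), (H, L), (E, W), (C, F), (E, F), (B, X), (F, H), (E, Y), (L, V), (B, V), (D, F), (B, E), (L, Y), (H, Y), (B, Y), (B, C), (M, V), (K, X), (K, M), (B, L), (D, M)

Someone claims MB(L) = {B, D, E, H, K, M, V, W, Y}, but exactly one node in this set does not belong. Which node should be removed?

The Markov blanket of a node is its parents, its children, and the other parents of its children.
Parents of L: B, H.
Ch(L) = {V, W, Y}.
Other parents of L's children:
  parents(V) \ {L} = {B, D, H, M}.
  W also has parent E.
  Y also has parents B, E, H, W.
MB(L) = {B, D, E, H, M, V, W, Y}.
K is neither a parent, child, nor co-parent of L, so it does not belong.

K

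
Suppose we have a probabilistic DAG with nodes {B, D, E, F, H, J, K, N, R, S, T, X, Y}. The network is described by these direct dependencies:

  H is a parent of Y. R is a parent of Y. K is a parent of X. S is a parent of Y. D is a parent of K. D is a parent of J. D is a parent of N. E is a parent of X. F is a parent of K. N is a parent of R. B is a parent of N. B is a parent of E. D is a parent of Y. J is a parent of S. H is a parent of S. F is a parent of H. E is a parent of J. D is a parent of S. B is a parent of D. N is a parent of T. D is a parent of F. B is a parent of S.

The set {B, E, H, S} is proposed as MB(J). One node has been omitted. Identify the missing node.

Children of J: S.
Pa(J) = {D, E}.
Parents of each child, excluding J:
  S: B, D, H
MB(J) = {B, D, E, H, S}.
Comparing with the claimed set, D is missing.

D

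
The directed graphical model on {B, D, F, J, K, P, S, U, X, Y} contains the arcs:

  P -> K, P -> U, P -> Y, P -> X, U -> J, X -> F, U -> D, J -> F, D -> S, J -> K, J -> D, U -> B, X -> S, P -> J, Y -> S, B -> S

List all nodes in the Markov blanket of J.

{D, F, K, P, U, X}

J has parents P, U.
J has children D, F, K.
For each child, the remaining parents (spouses of J):
  D also has parent U.
  F's other parent is X.
  K's other parent is P.
MB(J) = {D, F, K, P, U, X}.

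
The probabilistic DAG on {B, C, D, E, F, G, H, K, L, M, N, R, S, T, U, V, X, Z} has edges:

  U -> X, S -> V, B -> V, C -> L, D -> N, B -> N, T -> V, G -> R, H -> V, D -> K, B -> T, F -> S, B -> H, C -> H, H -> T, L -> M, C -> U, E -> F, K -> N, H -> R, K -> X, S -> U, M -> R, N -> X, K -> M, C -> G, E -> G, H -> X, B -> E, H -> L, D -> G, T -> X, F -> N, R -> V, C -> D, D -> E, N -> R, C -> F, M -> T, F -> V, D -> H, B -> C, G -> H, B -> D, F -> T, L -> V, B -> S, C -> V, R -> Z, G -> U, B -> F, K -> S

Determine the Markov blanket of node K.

{B, D, F, H, L, M, N, S, T, U, X}

K's parents: D.
Children of K: M, N, S, X.
Parents of each child, excluding K:
  M: L
  N: B, D, F
  S: B, F
  X: H, N, T, U
Taking the union gives {B, D, F, H, L, M, N, S, T, U, X}.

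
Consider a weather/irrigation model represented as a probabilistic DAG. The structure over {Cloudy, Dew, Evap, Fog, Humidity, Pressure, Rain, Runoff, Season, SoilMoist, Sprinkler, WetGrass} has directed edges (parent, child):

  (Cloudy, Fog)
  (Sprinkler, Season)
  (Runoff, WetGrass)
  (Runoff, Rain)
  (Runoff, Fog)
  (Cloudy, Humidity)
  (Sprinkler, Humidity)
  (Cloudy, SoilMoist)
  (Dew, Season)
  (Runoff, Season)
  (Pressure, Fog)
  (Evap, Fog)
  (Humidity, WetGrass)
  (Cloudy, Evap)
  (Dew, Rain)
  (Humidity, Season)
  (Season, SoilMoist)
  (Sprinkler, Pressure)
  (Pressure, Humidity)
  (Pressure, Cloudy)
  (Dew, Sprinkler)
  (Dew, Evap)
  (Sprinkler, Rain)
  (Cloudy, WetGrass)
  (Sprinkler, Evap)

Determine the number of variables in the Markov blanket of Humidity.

Humidity has parents Cloudy, Pressure, Sprinkler.
Children of Humidity: Season, WetGrass.
Parents of each child, excluding Humidity:
  WetGrass's other parents are Cloudy, Runoff.
  parents(Season) \ {Humidity} = {Dew, Runoff, Sprinkler}.
MB(Humidity) = {Cloudy, Dew, Pressure, Runoff, Season, Sprinkler, WetGrass}, which has 7 nodes.

7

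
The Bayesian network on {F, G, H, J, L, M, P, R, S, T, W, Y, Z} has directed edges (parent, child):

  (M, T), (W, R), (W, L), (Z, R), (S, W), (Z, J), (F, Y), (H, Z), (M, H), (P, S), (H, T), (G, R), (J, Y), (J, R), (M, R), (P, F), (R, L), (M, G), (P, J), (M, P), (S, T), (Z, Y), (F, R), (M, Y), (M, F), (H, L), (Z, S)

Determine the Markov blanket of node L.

{H, R, W}

L has parents H, R, W.
Ch(L) = {}.
L has no children, so there are no co-parents.
MB(L) = {H, R, W}.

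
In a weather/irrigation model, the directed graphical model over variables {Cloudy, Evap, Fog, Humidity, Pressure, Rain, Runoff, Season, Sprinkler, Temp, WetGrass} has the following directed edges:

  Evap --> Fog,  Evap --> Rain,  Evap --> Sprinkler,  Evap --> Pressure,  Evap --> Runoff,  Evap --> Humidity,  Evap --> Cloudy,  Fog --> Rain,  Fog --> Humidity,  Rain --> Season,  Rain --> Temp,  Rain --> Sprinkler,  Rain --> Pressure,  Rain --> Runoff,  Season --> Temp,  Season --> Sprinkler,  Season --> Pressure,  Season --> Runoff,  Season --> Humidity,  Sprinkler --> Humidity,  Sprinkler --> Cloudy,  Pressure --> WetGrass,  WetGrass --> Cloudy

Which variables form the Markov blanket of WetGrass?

{Cloudy, Evap, Pressure, Sprinkler}

The Markov blanket of a node is its parents, its children, and the other parents of its children.
WetGrass has child Cloudy.
Parents of WetGrass: Pressure.
Parents of each child, excluding WetGrass:
  Cloudy's other parents are Evap, Sprinkler.
Taking the union gives {Cloudy, Evap, Pressure, Sprinkler}.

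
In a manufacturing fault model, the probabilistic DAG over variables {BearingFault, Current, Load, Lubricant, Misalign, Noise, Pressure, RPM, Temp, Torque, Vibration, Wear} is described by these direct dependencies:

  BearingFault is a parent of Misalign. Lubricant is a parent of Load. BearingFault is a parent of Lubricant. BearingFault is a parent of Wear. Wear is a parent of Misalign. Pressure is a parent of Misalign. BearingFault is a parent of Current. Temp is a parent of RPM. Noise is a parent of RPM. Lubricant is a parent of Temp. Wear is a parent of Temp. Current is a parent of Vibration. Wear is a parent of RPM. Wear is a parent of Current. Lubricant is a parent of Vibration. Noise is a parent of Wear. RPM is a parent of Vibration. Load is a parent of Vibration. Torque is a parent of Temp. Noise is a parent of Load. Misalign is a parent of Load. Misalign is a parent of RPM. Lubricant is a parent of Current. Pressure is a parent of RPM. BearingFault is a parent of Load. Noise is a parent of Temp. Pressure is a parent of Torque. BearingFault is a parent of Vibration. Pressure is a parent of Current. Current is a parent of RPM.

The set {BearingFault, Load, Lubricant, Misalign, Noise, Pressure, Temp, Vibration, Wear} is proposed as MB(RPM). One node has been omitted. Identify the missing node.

By definition, MB(RPM) is built from RPM's parents, RPM's children, and the co-parents of RPM.
Parents of RPM: Current, Misalign, Noise, Pressure, Temp, Wear.
RPM's children: Vibration.
For each child, the remaining parents (spouses of RPM):
  Vibration: BearingFault, Current, Load, Lubricant
MB(RPM) = {BearingFault, Current, Load, Lubricant, Misalign, Noise, Pressure, Temp, Vibration, Wear}.
Comparing with the claimed set, Current is missing.

Current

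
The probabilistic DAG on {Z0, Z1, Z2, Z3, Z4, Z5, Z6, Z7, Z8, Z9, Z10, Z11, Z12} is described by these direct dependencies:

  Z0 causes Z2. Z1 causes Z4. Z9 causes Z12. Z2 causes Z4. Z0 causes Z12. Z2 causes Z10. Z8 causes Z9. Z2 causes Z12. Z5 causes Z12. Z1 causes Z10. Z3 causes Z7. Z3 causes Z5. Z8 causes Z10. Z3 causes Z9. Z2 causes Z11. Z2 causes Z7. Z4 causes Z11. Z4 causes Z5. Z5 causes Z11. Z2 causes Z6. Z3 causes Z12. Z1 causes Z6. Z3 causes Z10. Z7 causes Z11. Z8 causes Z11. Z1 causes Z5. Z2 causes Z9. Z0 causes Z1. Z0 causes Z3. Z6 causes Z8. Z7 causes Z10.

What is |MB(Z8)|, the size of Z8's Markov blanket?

Parents of Z8: Z6.
Children of Z8: Z9, Z10, Z11.
For each child, the remaining parents (spouses of Z8):
  Z9: Z2, Z3
  Z10: Z1, Z2, Z3, Z7
  Z11: Z2, Z4, Z5, Z7
MB(Z8) = {Z1, Z2, Z3, Z4, Z5, Z6, Z7, Z9, Z10, Z11}, which has 10 nodes.

10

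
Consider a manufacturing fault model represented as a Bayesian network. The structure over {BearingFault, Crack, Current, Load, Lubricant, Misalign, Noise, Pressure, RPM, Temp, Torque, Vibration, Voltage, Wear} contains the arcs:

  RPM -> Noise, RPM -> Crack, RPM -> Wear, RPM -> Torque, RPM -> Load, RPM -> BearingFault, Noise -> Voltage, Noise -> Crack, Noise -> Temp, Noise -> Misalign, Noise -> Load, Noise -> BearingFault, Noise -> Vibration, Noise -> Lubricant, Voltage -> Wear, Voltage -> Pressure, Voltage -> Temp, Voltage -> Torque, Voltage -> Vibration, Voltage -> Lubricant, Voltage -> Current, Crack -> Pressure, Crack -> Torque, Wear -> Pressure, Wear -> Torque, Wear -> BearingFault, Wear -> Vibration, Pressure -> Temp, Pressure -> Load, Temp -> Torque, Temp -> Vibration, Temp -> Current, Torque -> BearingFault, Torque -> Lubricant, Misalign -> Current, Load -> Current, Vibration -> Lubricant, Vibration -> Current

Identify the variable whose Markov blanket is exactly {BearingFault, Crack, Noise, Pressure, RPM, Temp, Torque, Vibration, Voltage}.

Wear

The target node must have every member of {BearingFault, Crack, Noise, Pressure, RPM, Temp, Torque, Vibration, Voltage} as a parent, child, or co-parent, and no others.
Parents of Wear: RPM, Voltage; children: BearingFault, Pressure, Torque, Vibration; co-parents: Crack, Noise, RPM, Temp, Torque, Voltage.
These exactly cover the given set, so the node is Wear.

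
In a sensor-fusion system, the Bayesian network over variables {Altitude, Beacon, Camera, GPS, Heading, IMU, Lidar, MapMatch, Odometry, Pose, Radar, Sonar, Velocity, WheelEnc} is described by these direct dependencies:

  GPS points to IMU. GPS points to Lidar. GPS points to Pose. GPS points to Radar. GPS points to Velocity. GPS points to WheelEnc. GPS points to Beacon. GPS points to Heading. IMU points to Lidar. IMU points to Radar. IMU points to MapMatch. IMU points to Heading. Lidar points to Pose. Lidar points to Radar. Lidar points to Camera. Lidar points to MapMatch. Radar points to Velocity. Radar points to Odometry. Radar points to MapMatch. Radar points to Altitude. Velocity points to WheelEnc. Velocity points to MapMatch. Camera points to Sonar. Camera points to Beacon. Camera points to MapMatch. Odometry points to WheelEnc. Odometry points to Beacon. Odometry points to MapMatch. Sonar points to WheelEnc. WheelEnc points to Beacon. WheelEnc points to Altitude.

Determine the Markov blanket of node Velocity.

{Camera, GPS, IMU, Lidar, MapMatch, Odometry, Radar, Sonar, WheelEnc}

Parents of Velocity: GPS, Radar.
Velocity has children MapMatch, WheelEnc.
Other parents of Velocity's children:
  parents(WheelEnc) \ {Velocity} = {GPS, Odometry, Sonar}.
  MapMatch also has parents Camera, IMU, Lidar, Odometry, Radar.
Union: {GPS, Radar} ∪ {MapMatch, WheelEnc} ∪ {Camera, GPS, IMU, Lidar, Odometry, Radar, Sonar} = {Camera, GPS, IMU, Lidar, MapMatch, Odometry, Radar, Sonar, WheelEnc}.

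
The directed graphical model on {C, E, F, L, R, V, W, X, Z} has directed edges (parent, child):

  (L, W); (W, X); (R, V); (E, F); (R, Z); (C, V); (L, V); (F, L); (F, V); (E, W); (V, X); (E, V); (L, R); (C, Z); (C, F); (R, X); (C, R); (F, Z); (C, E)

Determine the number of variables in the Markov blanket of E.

6

By definition, MB(E) is built from E's parents, E's children, and the co-parents of E.
E's parents: C.
E has children F, V, W.
Parents of each child, excluding E:
  F also has parent C.
  V's other parents are C, F, L, R.
  W also has parent L.
MB(E) = {C, F, L, R, V, W}, which has 6 nodes.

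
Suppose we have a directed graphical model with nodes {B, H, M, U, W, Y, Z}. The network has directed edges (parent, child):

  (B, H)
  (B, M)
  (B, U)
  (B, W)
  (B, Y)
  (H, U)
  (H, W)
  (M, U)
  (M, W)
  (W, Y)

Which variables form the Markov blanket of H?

{B, M, U, W}

By definition, MB(H) is built from H's parents, H's children, and the co-parents of H.
Pa(H) = {B}.
H's children: U, W.
For each child, the remaining parents (spouses of H):
  parents(U) \ {H} = {B, M}.
  W's other parents are B, M.
So the Markov blanket of H is {B, M, U, W}.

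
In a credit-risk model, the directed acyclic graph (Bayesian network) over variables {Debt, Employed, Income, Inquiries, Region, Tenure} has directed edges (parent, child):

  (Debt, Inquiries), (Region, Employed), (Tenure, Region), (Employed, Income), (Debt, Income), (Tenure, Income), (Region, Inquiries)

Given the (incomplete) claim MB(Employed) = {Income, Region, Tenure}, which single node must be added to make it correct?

Debt

Recall MB(v) = parents ∪ children ∪ spouses, where spouses are the other parents of v's children.
Parents of Employed: Region.
Employed has child Income.
Parents of each child, excluding Employed:
  Income also has parents Debt, Tenure.
MB(Employed) = {Debt, Income, Region, Tenure}.
Comparing with the claimed set, Debt is missing.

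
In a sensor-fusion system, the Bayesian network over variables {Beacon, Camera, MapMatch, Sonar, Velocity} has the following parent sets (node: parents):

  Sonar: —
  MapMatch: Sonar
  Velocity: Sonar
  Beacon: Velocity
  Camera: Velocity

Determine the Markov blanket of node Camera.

{Velocity}

Ch(Camera) = {}.
Pa(Camera) = {Velocity}.
With no children, Camera has no spouses; the co-parent set is empty.
Taking the union gives {Velocity}.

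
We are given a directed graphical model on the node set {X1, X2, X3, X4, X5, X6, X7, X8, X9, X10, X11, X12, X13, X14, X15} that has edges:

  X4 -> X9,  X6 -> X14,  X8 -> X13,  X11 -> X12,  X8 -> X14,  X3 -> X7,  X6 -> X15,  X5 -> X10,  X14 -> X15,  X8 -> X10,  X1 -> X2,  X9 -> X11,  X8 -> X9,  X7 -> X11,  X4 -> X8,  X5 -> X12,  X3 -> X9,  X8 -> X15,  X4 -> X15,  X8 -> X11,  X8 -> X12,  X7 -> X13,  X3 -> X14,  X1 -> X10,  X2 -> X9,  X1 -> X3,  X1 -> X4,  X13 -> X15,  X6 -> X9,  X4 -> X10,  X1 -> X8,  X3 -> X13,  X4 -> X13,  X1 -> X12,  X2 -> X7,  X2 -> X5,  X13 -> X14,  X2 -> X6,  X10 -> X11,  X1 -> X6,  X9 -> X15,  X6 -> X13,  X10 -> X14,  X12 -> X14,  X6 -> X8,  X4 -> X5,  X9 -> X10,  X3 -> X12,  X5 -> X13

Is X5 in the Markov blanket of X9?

Yes

X5 is a co-parent of X9: both are parents of X10.
So X5 ∈ MB(X9).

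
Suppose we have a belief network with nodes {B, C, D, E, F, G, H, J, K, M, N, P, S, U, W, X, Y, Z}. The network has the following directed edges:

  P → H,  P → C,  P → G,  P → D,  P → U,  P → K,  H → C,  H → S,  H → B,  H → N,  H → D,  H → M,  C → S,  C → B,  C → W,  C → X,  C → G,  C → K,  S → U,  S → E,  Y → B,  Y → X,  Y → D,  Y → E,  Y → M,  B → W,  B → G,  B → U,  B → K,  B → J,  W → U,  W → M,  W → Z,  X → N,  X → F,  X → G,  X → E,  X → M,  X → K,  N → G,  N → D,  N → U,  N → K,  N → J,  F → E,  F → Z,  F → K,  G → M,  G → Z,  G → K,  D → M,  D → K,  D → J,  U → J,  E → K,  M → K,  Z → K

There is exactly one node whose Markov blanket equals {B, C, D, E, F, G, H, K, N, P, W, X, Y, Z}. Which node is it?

The target node must have every member of {B, C, D, E, F, G, H, K, N, P, W, X, Y, Z} as a parent, child, or co-parent, and no others.
Parents of M: D, G, H, W, X, Y; children: K; co-parents: B, C, D, E, F, G, N, P, X, Z.
These exactly cover the given set, so the node is M.

M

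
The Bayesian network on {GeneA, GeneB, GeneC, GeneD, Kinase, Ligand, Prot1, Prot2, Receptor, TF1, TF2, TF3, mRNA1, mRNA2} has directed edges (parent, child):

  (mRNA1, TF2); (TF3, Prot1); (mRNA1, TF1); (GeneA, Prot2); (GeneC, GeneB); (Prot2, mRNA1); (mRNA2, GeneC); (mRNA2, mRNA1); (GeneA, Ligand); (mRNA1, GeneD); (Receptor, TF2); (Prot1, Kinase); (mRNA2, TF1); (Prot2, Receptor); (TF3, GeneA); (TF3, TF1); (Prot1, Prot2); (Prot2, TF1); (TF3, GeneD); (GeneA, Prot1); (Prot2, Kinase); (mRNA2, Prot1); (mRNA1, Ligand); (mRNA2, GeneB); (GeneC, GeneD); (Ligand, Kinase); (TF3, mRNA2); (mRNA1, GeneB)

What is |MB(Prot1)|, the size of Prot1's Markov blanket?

The Markov blanket of a node is its parents, its children, and the other parents of its children.
Prot1's children: Kinase, Prot2.
Prot1's parents: GeneA, TF3, mRNA2.
Co-parents of Prot1 (other parents of its children):
  Prot2 also has parent GeneA.
  Kinase's other parents are Ligand, Prot2.
MB(Prot1) = {GeneA, Kinase, Ligand, Prot2, TF3, mRNA2}, which has 6 nodes.

6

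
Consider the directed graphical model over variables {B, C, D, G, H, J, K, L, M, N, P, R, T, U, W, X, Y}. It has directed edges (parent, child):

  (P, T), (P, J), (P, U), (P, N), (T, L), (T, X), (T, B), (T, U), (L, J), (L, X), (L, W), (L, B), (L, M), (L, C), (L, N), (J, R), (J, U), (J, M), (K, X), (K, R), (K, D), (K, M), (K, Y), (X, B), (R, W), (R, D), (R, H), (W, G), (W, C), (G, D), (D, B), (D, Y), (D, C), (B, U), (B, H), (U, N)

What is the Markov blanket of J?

{B, K, L, M, P, R, T, U}

A node's Markov blanket = Pa ∪ Ch ∪ (parents of Ch other than the node itself).
Ch(J) = {M, R, U}.
J has parents L, P.
For each child, the remaining parents (spouses of J):
  R: K
  U: B, P, T
  M: K, L
Taking the union gives {B, K, L, M, P, R, T, U}.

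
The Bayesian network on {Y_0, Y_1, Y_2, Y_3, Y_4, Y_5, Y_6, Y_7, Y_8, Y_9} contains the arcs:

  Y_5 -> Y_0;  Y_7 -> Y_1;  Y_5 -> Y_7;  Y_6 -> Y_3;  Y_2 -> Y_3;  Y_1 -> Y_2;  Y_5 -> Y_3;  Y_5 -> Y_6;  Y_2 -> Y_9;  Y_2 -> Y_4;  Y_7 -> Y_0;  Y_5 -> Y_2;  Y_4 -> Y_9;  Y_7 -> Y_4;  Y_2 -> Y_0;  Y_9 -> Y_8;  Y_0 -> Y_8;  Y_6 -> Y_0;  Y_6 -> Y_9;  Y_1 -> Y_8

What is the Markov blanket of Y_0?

A node's Markov blanket = Pa ∪ Ch ∪ (parents of Ch other than the node itself).
Y_0 has child Y_8.
Parents of Y_0: Y_2, Y_5, Y_6, Y_7.
Co-parents of Y_0 (other parents of its children):
  Y_8's other parents are Y_1, Y_9.
Taking the union gives {Y_1, Y_2, Y_5, Y_6, Y_7, Y_8, Y_9}.

{Y_1, Y_2, Y_5, Y_6, Y_7, Y_8, Y_9}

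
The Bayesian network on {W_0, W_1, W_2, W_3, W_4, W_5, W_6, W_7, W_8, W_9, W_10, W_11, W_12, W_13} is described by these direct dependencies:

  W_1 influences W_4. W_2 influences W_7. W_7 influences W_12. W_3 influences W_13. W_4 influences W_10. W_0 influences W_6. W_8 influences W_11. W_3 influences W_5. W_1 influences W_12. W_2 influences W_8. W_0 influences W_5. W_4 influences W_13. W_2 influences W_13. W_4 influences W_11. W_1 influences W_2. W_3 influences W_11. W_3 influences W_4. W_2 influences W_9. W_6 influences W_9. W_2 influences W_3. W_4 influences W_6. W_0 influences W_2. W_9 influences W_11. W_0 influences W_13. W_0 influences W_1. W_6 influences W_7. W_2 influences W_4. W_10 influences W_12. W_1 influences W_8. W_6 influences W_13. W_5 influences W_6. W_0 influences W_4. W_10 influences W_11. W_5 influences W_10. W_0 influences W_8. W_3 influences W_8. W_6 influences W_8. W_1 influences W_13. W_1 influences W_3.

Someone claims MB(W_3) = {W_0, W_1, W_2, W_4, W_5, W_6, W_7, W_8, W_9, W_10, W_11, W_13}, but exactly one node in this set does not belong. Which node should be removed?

W_3 has parents W_1, W_2.
Ch(W_3) = {W_4, W_5, W_8, W_11, W_13}.
Other parents of W_3's children:
  W_4's other parents are W_0, W_1, W_2.
  W_5 also has parent W_0.
  W_8 also has parents W_0, W_1, W_2, W_6.
  parents(W_11) \ {W_3} = {W_4, W_8, W_9, W_10}.
  parents(W_13) \ {W_3} = {W_0, W_1, W_2, W_4, W_6}.
MB(W_3) = {W_0, W_1, W_2, W_4, W_5, W_6, W_8, W_9, W_10, W_11, W_13}.
W_7 is neither a parent, child, nor co-parent of W_3, so it does not belong.

W_7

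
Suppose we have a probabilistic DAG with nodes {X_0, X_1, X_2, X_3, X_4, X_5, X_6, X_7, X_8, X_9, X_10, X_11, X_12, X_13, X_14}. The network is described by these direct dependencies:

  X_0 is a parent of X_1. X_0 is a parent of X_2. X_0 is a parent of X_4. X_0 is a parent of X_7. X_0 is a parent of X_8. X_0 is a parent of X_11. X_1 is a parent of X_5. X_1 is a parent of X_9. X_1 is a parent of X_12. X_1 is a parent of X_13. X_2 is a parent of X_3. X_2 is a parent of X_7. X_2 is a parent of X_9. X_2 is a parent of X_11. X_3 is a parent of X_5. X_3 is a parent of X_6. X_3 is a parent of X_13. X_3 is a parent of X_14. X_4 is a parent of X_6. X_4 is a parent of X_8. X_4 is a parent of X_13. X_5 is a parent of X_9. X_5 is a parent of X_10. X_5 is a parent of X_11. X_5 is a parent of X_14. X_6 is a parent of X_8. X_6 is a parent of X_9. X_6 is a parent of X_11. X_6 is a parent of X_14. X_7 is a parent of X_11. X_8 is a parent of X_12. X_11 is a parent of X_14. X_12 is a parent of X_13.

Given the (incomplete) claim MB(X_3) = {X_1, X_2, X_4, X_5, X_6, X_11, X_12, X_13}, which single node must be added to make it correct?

X_14

Pa(X_3) = {X_2}.
Children of X_3: X_5, X_6, X_13, X_14.
Other parents of X_3's children:
  X_5 also has parent X_1.
  X_6's other parent is X_4.
  X_13 also has parents X_1, X_4, X_12.
  X_14's other parents are X_5, X_6, X_11.
MB(X_3) = {X_1, X_2, X_4, X_5, X_6, X_11, X_12, X_13, X_14}.
Comparing with the claimed set, X_14 is missing.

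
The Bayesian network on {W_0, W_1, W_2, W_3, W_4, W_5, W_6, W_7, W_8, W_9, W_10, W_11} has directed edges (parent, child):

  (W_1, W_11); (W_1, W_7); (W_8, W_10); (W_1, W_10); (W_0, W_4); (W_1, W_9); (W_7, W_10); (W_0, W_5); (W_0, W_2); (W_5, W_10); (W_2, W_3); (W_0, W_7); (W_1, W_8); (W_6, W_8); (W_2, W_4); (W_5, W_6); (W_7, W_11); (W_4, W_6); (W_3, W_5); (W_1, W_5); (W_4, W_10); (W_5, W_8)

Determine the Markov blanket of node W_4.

Parents of W_4: W_0, W_2.
Children of W_4: W_6, W_10.
Co-parents of W_4 (other parents of its children):
  W_6 also has parent W_5.
  parents(W_10) \ {W_4} = {W_1, W_5, W_7, W_8}.
So the Markov blanket of W_4 is {W_0, W_1, W_2, W_5, W_6, W_7, W_8, W_10}.

{W_0, W_1, W_2, W_5, W_6, W_7, W_8, W_10}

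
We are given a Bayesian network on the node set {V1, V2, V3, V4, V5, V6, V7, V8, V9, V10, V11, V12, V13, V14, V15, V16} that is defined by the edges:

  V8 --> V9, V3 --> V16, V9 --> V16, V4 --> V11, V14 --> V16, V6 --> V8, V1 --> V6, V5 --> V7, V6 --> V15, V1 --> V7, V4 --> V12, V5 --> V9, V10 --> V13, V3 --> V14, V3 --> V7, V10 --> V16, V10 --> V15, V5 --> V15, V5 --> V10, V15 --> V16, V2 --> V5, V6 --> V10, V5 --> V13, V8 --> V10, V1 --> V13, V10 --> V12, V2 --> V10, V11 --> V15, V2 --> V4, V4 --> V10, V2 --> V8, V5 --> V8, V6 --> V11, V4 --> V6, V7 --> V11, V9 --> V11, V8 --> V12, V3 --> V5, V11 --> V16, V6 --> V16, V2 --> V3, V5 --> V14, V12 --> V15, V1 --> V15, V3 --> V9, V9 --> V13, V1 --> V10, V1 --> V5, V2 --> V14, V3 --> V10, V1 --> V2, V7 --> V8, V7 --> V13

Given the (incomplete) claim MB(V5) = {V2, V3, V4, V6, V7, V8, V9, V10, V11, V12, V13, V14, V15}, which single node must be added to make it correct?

V1

A node's Markov blanket = Pa ∪ Ch ∪ (parents of Ch other than the node itself).
V5's parents: V1, V2, V3.
Ch(V5) = {V7, V8, V9, V10, V13, V14, V15}.
Parents of each child, excluding V5:
  V7: V1, V3
  V8: V2, V6, V7
  V9: V3, V8
  V10: V1, V2, V3, V4, V6, V8
  V13: V1, V7, V9, V10
  V14: V2, V3
  V15: V1, V6, V10, V11, V12
MB(V5) = {V1, V2, V3, V4, V6, V7, V8, V9, V10, V11, V12, V13, V14, V15}.
Comparing with the claimed set, V1 is missing.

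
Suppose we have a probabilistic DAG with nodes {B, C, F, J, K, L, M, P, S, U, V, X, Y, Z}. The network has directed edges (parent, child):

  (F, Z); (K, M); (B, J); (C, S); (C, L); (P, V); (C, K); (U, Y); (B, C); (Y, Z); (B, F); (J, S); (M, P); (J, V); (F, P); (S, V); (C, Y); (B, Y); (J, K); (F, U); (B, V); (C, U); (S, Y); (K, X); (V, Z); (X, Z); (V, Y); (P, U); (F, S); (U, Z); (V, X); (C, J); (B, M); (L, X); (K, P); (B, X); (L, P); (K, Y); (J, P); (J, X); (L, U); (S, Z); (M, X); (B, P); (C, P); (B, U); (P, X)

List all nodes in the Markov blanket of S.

The Markov blanket of a node is its parents, its children, and the other parents of its children.
Children of S: V, Y, Z.
Pa(S) = {C, F, J}.
Other parents of S's children:
  parents(V) \ {S} = {B, J, P}.
  parents(Y) \ {S} = {B, C, K, U, V}.
  Z also has parents F, U, V, X, Y.
So the Markov blanket of S is {B, C, F, J, K, P, U, V, X, Y, Z}.

{B, C, F, J, K, P, U, V, X, Y, Z}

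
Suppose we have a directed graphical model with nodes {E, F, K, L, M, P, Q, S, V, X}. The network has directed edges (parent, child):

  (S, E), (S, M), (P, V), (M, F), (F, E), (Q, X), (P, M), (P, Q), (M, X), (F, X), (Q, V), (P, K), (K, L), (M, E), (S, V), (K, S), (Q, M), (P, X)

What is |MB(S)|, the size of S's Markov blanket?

7

Recall MB(v) = parents ∪ children ∪ spouses, where spouses are the other parents of v's children.
Parents of S: K.
Children of S: E, M, V.
Other parents of S's children:
  M: P, Q
  V: P, Q
  E: F, M
MB(S) = {E, F, K, M, P, Q, V}, which has 7 nodes.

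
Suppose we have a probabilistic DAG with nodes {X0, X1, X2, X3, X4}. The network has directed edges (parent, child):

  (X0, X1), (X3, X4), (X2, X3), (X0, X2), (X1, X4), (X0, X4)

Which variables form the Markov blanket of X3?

The Markov blanket of a node is its parents, its children, and the other parents of its children.
Ch(X3) = {X4}.
Parents of X3: X2.
For each child, the remaining parents (spouses of X3):
  X4 also has parents X0, X1.
Union: {X2} ∪ {X4} ∪ {X0, X1} = {X0, X1, X2, X4}.

{X0, X1, X2, X4}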